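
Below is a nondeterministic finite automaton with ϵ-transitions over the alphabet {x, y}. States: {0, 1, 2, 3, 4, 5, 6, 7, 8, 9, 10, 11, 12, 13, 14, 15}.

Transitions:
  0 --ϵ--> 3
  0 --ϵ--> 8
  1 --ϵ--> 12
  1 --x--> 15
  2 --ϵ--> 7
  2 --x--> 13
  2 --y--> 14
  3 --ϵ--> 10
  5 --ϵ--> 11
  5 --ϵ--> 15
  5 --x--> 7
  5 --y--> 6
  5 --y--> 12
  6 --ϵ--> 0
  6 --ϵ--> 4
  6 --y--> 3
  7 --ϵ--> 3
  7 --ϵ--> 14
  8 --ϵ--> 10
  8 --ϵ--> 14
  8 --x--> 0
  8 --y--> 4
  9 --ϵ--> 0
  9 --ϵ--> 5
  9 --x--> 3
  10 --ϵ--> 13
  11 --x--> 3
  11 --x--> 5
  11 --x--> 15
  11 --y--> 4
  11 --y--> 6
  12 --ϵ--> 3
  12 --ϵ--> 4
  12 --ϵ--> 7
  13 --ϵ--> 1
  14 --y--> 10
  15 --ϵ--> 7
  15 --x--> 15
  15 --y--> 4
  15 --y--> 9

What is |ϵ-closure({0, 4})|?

Start with {0, 4}.
From 0 via ϵ: add 3, 8.
From 3 via ϵ: add 10.
From 8 via ϵ: add 14.
From 10 via ϵ: add 13.
From 13 via ϵ: add 1.
From 1 via ϵ: add 12.
From 12 via ϵ: add 7.
ϵ-closure = {0, 1, 3, 4, 7, 8, 10, 12, 13, 14}, which has 10 states.

10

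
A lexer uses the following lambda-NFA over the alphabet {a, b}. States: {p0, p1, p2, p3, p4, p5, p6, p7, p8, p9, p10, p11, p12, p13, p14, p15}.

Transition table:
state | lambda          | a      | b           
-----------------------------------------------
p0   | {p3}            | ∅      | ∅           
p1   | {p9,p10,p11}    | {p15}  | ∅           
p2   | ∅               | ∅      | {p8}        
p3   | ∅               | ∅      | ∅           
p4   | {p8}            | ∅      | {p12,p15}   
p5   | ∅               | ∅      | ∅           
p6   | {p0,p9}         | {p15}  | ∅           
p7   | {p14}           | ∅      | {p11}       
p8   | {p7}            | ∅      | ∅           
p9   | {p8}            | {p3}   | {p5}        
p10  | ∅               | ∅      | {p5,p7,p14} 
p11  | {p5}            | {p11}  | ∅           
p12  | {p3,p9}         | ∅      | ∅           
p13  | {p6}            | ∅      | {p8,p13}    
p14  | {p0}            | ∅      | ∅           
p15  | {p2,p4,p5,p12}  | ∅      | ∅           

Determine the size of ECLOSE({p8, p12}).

7

Start with {p8, p12}.
From p8 via lambda: add p7.
From p12 via lambda: add p3, p9.
From p7 via lambda: add p14.
From p14 via lambda: add p0.
lambda-closure = {p0, p3, p7, p8, p9, p12, p14}, which has 7 states.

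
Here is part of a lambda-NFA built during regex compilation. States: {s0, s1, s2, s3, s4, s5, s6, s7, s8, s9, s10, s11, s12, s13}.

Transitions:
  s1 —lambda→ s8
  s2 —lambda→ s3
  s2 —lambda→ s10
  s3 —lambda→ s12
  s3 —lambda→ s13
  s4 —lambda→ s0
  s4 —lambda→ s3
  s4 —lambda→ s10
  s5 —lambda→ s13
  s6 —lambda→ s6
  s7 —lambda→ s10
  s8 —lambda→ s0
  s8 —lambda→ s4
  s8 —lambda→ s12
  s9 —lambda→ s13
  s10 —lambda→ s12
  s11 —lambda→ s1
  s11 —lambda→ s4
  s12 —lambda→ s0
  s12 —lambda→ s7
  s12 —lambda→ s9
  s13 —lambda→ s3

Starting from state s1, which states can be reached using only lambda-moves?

{s0, s1, s3, s4, s7, s8, s9, s10, s12, s13}

Start with {s1}.
From s1 via lambda: add s8.
From s8 via lambda: add s0, s4, s12.
From s4 via lambda: add s3, s10.
From s12 via lambda: add s7, s9.
From s3 via lambda: add s13.
No new states can be added; the closed set is {s0, s1, s3, s4, s7, s8, s9, s10, s12, s13}.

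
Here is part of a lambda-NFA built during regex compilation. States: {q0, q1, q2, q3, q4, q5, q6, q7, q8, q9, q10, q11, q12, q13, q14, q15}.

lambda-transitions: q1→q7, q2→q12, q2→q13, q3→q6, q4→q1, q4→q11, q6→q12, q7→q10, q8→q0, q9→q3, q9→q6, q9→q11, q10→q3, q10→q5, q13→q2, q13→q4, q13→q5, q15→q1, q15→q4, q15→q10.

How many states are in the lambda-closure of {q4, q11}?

9

Start with {q4, q11}.
From q4 via lambda: add q1.
From q1 via lambda: add q7.
From q7 via lambda: add q10.
From q10 via lambda: add q3, q5.
From q3 via lambda: add q6.
From q6 via lambda: add q12.
lambda-closure = {q1, q3, q4, q5, q6, q7, q10, q11, q12}, which has 9 states.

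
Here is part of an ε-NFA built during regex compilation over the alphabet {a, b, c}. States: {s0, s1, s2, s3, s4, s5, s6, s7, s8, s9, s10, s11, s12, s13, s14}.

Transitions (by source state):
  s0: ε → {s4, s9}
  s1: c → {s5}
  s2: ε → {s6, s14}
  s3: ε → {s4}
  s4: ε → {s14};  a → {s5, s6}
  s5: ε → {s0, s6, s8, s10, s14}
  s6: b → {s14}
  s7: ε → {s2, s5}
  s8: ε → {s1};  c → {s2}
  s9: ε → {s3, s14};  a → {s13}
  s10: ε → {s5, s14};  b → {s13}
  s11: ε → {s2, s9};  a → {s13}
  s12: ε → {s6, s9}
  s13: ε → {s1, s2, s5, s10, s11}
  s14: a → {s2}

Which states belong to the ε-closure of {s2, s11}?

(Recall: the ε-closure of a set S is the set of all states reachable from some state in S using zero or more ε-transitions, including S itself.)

{s2, s3, s4, s6, s9, s11, s14}

Start with {s2, s11}.
From s2 via ε: add s6, s14.
From s11 via ε: add s9.
From s9 via ε: add s3.
From s3 via ε: add s4.
No new states can be added; the closed set is {s2, s3, s4, s6, s9, s11, s14}.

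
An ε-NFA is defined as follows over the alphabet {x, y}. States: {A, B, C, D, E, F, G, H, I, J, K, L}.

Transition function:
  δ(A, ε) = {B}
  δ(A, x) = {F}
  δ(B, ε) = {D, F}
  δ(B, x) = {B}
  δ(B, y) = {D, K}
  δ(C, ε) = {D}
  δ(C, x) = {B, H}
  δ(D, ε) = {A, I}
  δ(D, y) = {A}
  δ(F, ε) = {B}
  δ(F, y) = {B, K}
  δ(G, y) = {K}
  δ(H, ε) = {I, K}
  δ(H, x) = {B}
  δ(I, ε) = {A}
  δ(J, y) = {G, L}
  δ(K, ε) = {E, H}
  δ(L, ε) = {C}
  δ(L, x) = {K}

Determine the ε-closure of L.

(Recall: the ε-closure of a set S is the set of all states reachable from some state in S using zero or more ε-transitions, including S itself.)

Start with {L}.
From L via ε: add C.
From C via ε: add D.
From D via ε: add A, I.
From A via ε: add B.
From B via ε: add F.
No new states can be added; the closed set is {A, B, C, D, F, I, L}.

{A, B, C, D, F, I, L}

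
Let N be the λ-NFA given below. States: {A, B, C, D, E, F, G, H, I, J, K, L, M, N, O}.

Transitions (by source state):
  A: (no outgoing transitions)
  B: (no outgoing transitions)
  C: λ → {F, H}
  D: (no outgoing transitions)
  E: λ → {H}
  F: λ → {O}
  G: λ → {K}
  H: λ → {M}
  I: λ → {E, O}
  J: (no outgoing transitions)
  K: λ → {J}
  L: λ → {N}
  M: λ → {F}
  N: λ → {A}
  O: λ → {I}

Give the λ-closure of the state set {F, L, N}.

{A, E, F, H, I, L, M, N, O}

Start with {F, L, N}.
From F via λ: add O.
From N via λ: add A.
From O via λ: add I.
From I via λ: add E.
From E via λ: add H.
From H via λ: add M.
No new states can be added; the closed set is {A, E, F, H, I, L, M, N, O}.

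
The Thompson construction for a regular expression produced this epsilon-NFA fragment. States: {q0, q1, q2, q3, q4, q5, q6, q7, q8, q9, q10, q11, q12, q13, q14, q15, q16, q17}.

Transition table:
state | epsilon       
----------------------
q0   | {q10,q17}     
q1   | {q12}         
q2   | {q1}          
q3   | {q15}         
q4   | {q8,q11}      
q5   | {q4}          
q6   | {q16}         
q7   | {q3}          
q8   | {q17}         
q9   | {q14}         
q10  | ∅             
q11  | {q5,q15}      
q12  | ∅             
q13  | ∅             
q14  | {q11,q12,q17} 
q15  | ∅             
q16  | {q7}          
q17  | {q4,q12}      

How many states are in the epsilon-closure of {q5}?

7

Start with {q5}.
From q5 via epsilon: add q4.
From q4 via epsilon: add q8, q11.
From q8 via epsilon: add q17.
From q11 via epsilon: add q15.
From q17 via epsilon: add q12.
epsilon-closure = {q4, q5, q8, q11, q12, q15, q17}, which has 7 states.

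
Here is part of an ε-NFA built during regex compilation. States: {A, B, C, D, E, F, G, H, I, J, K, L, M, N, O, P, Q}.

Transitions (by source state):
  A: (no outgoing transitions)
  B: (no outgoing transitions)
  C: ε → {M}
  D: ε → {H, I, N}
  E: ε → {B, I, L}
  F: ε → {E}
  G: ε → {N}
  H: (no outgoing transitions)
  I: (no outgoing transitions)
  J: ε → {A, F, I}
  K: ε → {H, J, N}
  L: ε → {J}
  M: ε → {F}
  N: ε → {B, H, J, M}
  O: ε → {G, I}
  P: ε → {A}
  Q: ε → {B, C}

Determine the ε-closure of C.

Start with {C}.
From C via ε: add M.
From M via ε: add F.
From F via ε: add E.
From E via ε: add B, I, L.
From L via ε: add J.
From J via ε: add A.
No new states can be added; the closed set is {A, B, C, E, F, I, J, L, M}.

{A, B, C, E, F, I, J, L, M}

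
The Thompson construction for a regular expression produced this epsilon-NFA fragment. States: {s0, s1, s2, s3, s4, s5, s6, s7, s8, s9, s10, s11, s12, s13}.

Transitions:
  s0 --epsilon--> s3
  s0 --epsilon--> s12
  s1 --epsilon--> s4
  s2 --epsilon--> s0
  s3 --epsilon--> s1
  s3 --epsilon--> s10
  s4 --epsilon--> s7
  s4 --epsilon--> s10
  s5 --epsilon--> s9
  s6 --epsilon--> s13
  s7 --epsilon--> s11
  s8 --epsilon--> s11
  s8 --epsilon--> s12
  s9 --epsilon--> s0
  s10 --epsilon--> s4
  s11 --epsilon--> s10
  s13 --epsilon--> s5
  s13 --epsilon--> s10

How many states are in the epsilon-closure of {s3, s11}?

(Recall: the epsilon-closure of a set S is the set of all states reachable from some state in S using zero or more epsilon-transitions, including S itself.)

6

Start with {s3, s11}.
From s3 via epsilon: add s1, s10.
From s1 via epsilon: add s4.
From s4 via epsilon: add s7.
epsilon-closure = {s1, s3, s4, s7, s10, s11}, which has 6 states.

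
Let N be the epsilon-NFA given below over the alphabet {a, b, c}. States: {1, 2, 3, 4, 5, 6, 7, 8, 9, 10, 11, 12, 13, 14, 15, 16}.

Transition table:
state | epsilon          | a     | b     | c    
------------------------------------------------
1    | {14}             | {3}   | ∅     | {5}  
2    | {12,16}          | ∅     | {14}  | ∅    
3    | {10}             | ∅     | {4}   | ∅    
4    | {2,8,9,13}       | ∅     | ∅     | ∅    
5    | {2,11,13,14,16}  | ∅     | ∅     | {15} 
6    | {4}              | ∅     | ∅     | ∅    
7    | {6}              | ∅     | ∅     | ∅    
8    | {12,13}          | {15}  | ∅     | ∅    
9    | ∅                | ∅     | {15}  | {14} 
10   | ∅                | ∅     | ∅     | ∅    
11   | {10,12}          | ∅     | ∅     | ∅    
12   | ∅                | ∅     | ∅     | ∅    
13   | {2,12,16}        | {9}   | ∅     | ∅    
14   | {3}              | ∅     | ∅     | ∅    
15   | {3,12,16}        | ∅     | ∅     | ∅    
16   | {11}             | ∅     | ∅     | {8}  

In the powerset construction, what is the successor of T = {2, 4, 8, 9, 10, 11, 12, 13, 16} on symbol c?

{2, 3, 8, 10, 11, 12, 13, 14, 16}

9 on c → {14}.
16 on c → {8}.
No c-transition from 2, 4, 8, 10, 11, 12, 13.
Union after reading c: {8, 14}.
Now take the epsilon-closure:
From 8 via epsilon: add 12, 13.
From 14 via epsilon: add 3.
From 3 via epsilon: add 10.
From 13 via epsilon: add 2, 16.
From 16 via epsilon: add 11.
No new states can be added; the closed set is {2, 3, 8, 10, 11, 12, 13, 14, 16}.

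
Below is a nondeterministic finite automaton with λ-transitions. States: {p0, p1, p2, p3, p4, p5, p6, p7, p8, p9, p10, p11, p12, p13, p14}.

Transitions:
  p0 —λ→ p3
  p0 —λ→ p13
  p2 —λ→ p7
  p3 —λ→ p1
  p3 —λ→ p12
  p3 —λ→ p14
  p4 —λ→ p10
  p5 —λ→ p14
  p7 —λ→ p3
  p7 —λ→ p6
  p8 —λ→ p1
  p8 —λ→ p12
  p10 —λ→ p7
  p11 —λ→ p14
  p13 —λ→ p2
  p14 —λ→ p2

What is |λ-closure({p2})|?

7

Start with {p2}.
From p2 via λ: add p7.
From p7 via λ: add p3, p6.
From p3 via λ: add p1, p12, p14.
λ-closure = {p1, p2, p3, p6, p7, p12, p14}, which has 7 states.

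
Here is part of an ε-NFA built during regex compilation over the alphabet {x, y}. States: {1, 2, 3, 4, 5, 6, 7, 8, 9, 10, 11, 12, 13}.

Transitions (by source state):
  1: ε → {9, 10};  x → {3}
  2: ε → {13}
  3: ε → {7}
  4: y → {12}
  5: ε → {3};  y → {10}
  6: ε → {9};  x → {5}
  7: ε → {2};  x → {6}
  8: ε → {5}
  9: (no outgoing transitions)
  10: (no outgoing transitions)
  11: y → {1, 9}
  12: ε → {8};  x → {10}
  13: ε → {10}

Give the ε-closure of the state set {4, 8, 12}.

Start with {4, 8, 12}.
From 8 via ε: add 5.
From 5 via ε: add 3.
From 3 via ε: add 7.
From 7 via ε: add 2.
From 2 via ε: add 13.
From 13 via ε: add 10.
No new states can be added; the closed set is {2, 3, 4, 5, 7, 8, 10, 12, 13}.

{2, 3, 4, 5, 7, 8, 10, 12, 13}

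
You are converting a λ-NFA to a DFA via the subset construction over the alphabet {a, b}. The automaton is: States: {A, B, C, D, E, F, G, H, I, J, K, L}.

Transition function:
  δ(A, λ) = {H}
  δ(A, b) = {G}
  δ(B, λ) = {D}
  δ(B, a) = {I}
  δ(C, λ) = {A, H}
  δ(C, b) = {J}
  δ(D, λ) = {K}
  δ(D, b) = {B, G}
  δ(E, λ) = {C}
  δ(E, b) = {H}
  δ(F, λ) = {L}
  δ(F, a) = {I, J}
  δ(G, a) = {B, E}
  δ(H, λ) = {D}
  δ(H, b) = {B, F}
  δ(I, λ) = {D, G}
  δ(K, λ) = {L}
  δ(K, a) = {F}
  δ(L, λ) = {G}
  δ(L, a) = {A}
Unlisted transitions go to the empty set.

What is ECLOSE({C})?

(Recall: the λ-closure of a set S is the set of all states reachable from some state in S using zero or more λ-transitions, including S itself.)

Start with {C}.
From C via λ: add A, H.
From H via λ: add D.
From D via λ: add K.
From K via λ: add L.
From L via λ: add G.
No new states can be added; the closed set is {A, C, D, G, H, K, L}.

{A, C, D, G, H, K, L}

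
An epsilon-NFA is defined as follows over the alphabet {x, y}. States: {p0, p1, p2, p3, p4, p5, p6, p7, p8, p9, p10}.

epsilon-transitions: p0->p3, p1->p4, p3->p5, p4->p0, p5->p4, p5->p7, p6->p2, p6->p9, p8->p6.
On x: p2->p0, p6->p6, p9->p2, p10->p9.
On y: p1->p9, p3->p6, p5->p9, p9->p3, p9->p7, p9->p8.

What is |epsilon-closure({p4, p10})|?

Start with {p4, p10}.
From p4 via epsilon: add p0.
From p0 via epsilon: add p3.
From p3 via epsilon: add p5.
From p5 via epsilon: add p7.
epsilon-closure = {p0, p3, p4, p5, p7, p10}, which has 6 states.

6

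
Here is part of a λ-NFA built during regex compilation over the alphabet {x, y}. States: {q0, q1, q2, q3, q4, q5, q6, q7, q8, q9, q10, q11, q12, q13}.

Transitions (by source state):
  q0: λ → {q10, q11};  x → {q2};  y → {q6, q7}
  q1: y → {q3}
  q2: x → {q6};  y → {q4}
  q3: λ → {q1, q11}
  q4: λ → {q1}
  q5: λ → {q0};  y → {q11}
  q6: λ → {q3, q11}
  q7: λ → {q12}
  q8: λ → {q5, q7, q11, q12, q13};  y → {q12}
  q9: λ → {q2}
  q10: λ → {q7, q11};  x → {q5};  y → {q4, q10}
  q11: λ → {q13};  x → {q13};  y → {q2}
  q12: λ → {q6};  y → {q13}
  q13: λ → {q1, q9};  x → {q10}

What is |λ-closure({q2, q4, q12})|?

Start with {q2, q4, q12}.
From q4 via λ: add q1.
From q12 via λ: add q6.
From q6 via λ: add q3, q11.
From q11 via λ: add q13.
From q13 via λ: add q9.
λ-closure = {q1, q2, q3, q4, q6, q9, q11, q12, q13}, which has 9 states.

9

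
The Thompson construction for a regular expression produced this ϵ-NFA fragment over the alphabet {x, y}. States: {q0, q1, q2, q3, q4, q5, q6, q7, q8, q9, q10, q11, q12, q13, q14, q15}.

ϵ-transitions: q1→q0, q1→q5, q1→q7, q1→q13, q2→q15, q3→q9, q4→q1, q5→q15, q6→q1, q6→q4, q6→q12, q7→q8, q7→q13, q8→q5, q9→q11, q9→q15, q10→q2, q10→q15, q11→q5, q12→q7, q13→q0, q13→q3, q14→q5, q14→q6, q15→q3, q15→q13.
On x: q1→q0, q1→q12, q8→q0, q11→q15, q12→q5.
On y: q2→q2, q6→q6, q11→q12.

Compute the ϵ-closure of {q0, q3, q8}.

Start with {q0, q3, q8}.
From q3 via ϵ: add q9.
From q8 via ϵ: add q5.
From q5 via ϵ: add q15.
From q9 via ϵ: add q11.
From q15 via ϵ: add q13.
No new states can be added; the closed set is {q0, q3, q5, q8, q9, q11, q13, q15}.

{q0, q3, q5, q8, q9, q11, q13, q15}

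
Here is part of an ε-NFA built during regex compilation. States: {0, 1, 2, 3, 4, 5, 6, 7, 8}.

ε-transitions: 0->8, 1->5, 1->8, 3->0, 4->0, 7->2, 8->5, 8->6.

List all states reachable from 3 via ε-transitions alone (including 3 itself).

Start with {3}.
From 3 via ε: add 0.
From 0 via ε: add 8.
From 8 via ε: add 5, 6.
No new states can be added; the closed set is {0, 3, 5, 6, 8}.

{0, 3, 5, 6, 8}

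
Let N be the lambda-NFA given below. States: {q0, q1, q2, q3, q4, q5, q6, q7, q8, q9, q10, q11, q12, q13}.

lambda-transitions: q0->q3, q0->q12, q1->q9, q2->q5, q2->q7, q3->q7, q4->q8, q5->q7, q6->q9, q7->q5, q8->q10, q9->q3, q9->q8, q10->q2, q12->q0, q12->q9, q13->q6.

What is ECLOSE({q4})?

{q2, q4, q5, q7, q8, q10}

Start with {q4}.
From q4 via lambda: add q8.
From q8 via lambda: add q10.
From q10 via lambda: add q2.
From q2 via lambda: add q5, q7.
No new states can be added; the closed set is {q2, q4, q5, q7, q8, q10}.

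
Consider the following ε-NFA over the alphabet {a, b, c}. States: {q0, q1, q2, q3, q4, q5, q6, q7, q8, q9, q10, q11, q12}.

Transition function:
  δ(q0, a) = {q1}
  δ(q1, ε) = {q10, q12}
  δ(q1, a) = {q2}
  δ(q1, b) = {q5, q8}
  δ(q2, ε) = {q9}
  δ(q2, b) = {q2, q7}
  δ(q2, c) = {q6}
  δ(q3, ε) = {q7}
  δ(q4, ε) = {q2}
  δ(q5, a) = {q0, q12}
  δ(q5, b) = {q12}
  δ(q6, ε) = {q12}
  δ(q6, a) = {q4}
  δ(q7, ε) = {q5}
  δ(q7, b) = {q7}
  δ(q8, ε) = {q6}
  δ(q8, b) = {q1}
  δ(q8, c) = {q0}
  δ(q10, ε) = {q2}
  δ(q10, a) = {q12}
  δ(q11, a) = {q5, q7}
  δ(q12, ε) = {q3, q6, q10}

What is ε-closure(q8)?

Start with {q8}.
From q8 via ε: add q6.
From q6 via ε: add q12.
From q12 via ε: add q3, q10.
From q3 via ε: add q7.
From q10 via ε: add q2.
From q2 via ε: add q9.
From q7 via ε: add q5.
No new states can be added; the closed set is {q2, q3, q5, q6, q7, q8, q9, q10, q12}.

{q2, q3, q5, q6, q7, q8, q9, q10, q12}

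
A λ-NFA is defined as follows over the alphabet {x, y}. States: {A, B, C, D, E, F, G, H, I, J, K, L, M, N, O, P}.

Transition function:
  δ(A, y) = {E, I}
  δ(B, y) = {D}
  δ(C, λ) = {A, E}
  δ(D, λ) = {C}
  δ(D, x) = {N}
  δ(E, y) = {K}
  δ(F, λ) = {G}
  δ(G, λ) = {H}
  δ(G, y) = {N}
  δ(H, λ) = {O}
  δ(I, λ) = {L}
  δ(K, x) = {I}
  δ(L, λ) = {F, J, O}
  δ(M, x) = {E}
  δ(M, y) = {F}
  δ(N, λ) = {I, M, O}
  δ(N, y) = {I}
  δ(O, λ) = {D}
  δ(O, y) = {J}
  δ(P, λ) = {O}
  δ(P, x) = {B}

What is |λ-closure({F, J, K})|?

10

Start with {F, J, K}.
From F via λ: add G.
From G via λ: add H.
From H via λ: add O.
From O via λ: add D.
From D via λ: add C.
From C via λ: add A, E.
λ-closure = {A, C, D, E, F, G, H, J, K, O}, which has 10 states.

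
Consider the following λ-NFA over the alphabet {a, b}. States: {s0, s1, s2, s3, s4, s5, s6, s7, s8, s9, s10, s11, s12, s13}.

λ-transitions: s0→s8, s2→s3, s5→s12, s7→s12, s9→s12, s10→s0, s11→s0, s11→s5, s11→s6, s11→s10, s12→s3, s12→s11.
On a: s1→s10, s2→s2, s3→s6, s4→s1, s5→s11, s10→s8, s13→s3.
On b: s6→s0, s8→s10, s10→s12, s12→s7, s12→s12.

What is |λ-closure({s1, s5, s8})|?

9

Start with {s1, s5, s8}.
From s5 via λ: add s12.
From s12 via λ: add s3, s11.
From s11 via λ: add s0, s6, s10.
λ-closure = {s0, s1, s3, s5, s6, s8, s10, s11, s12}, which has 9 states.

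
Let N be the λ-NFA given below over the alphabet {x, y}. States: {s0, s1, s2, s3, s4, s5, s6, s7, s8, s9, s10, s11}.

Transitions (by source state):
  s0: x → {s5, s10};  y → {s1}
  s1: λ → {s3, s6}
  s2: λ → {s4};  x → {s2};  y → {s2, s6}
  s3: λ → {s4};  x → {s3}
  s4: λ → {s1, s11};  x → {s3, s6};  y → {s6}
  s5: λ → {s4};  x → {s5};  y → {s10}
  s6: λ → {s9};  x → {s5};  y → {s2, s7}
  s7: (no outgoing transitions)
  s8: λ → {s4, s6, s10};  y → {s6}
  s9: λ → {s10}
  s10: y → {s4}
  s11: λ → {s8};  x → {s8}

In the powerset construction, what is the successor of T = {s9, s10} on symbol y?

{s1, s3, s4, s6, s8, s9, s10, s11}

s10 on y → {s4}.
No y-transition from s9.
Union after reading y: {s4}.
Now take the λ-closure:
From s4 via λ: add s1, s11.
From s1 via λ: add s3, s6.
From s11 via λ: add s8.
From s6 via λ: add s9.
From s8 via λ: add s10.
No new states can be added; the closed set is {s1, s3, s4, s6, s8, s9, s10, s11}.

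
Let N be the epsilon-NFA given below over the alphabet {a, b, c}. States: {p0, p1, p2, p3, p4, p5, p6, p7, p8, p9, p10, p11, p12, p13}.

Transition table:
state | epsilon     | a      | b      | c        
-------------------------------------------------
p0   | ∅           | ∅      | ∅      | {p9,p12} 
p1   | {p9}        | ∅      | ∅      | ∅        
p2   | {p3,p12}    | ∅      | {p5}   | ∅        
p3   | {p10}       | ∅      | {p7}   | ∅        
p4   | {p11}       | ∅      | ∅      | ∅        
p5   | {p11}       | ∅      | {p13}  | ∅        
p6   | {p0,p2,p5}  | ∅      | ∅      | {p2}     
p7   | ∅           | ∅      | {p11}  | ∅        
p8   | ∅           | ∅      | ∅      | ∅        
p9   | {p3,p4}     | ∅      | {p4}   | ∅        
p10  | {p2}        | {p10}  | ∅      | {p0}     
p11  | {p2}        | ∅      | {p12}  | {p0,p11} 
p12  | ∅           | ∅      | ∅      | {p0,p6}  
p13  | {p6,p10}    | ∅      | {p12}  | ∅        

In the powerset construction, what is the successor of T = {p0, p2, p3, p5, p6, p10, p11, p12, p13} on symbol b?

p2 on b → {p5}.
p3 on b → {p7}.
p5 on b → {p13}.
p11 on b → {p12}.
p13 on b → {p12}.
No b-transition from p0, p6, p10, p12.
Union after reading b: {p5, p7, p12, p13}.
Now take the epsilon-closure:
From p5 via epsilon: add p11.
From p13 via epsilon: add p6, p10.
From p6 via epsilon: add p0, p2.
From p2 via epsilon: add p3.
No new states can be added; the closed set is {p0, p2, p3, p5, p6, p7, p10, p11, p12, p13}.

{p0, p2, p3, p5, p6, p7, p10, p11, p12, p13}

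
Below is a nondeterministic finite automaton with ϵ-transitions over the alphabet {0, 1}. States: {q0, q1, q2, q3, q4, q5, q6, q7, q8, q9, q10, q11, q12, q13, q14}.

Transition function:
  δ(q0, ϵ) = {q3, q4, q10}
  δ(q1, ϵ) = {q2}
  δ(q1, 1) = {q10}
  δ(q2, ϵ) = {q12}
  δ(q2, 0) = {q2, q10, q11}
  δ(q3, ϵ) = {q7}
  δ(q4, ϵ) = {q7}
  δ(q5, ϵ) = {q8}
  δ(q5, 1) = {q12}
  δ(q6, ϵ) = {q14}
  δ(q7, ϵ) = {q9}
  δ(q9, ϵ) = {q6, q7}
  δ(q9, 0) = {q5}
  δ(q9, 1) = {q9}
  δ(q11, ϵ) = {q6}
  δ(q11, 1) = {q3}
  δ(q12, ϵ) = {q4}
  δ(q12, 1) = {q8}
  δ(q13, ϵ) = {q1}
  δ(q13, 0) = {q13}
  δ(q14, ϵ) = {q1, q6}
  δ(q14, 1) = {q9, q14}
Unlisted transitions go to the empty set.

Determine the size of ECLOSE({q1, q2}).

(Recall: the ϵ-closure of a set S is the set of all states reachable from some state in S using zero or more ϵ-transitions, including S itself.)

8

Start with {q1, q2}.
From q2 via ϵ: add q12.
From q12 via ϵ: add q4.
From q4 via ϵ: add q7.
From q7 via ϵ: add q9.
From q9 via ϵ: add q6.
From q6 via ϵ: add q14.
ϵ-closure = {q1, q2, q4, q6, q7, q9, q12, q14}, which has 8 states.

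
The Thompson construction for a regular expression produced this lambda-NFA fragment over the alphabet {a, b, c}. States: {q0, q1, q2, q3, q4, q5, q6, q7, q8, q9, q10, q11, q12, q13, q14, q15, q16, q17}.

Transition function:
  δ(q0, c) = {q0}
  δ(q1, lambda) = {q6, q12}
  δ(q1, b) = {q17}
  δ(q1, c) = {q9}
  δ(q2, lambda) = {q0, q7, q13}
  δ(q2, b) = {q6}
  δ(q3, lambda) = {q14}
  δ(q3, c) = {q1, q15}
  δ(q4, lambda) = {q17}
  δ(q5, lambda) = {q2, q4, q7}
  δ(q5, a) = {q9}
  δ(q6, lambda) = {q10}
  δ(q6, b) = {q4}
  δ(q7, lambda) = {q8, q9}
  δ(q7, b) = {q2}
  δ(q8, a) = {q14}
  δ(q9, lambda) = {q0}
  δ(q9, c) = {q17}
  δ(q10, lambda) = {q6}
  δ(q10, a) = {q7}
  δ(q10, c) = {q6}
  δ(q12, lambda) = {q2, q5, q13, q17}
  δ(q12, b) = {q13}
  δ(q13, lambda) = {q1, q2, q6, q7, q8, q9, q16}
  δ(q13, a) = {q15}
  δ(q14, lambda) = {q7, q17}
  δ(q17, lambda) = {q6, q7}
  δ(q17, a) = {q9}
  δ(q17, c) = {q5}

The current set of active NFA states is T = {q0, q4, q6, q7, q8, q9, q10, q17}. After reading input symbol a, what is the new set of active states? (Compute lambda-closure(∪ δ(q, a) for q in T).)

{q0, q6, q7, q8, q9, q10, q14, q17}

q8 on a → {q14}.
q10 on a → {q7}.
q17 on a → {q9}.
No a-transition from q0, q4, q6, q7, q9.
Union after reading a: {q7, q9, q14}.
Now take the lambda-closure:
From q7 via lambda: add q8.
From q9 via lambda: add q0.
From q14 via lambda: add q17.
From q17 via lambda: add q6.
From q6 via lambda: add q10.
No new states can be added; the closed set is {q0, q6, q7, q8, q9, q10, q14, q17}.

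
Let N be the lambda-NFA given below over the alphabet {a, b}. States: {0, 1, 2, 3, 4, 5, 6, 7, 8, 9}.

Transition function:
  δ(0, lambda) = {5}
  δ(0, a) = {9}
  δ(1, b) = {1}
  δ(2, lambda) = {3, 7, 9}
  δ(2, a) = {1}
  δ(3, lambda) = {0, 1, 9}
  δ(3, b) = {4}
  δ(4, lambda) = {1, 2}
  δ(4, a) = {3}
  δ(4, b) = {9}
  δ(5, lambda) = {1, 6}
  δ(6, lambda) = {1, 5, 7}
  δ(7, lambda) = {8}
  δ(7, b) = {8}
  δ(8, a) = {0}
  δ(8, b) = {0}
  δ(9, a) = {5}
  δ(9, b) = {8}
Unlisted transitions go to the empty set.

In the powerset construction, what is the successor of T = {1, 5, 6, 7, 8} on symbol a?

{0, 1, 5, 6, 7, 8}

8 on a → {0}.
No a-transition from 1, 5, 6, 7.
Union after reading a: {0}.
Now take the lambda-closure:
From 0 via lambda: add 5.
From 5 via lambda: add 1, 6.
From 6 via lambda: add 7.
From 7 via lambda: add 8.
No new states can be added; the closed set is {0, 1, 5, 6, 7, 8}.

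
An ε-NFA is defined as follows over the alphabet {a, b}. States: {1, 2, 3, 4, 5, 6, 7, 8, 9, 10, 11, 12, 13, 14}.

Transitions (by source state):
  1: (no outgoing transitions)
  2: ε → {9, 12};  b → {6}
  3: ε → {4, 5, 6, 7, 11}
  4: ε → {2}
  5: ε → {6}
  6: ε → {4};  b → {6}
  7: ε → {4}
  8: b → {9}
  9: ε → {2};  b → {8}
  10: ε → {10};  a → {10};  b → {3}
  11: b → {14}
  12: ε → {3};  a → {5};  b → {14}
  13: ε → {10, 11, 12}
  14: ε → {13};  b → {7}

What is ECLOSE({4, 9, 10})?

{2, 3, 4, 5, 6, 7, 9, 10, 11, 12}

Start with {4, 9, 10}.
From 4 via ε: add 2.
From 2 via ε: add 12.
From 12 via ε: add 3.
From 3 via ε: add 5, 6, 7, 11.
No new states can be added; the closed set is {2, 3, 4, 5, 6, 7, 9, 10, 11, 12}.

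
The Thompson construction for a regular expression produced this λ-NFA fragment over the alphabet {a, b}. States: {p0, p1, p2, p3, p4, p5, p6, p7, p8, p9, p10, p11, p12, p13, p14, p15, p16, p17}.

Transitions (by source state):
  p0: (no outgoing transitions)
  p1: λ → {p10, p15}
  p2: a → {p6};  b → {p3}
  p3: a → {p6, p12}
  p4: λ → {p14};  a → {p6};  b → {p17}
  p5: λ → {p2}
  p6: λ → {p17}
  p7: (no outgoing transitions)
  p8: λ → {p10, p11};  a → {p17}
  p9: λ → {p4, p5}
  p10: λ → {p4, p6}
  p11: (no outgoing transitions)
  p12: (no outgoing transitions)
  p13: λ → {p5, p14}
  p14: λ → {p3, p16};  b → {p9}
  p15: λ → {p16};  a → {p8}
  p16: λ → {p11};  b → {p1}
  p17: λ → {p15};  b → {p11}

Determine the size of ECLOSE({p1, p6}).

10

Start with {p1, p6}.
From p1 via λ: add p10, p15.
From p6 via λ: add p17.
From p10 via λ: add p4.
From p15 via λ: add p16.
From p4 via λ: add p14.
From p16 via λ: add p11.
From p14 via λ: add p3.
λ-closure = {p1, p3, p4, p6, p10, p11, p14, p15, p16, p17}, which has 10 states.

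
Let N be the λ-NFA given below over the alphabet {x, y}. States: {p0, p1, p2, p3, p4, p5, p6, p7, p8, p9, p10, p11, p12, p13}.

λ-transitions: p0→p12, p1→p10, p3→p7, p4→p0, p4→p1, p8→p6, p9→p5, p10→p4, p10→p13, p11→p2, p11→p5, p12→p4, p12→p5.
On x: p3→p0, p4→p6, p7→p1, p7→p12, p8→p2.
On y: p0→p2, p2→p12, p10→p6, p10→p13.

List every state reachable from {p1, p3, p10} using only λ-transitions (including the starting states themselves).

Start with {p1, p3, p10}.
From p3 via λ: add p7.
From p10 via λ: add p4, p13.
From p4 via λ: add p0.
From p0 via λ: add p12.
From p12 via λ: add p5.
No new states can be added; the closed set is {p0, p1, p3, p4, p5, p7, p10, p12, p13}.

{p0, p1, p3, p4, p5, p7, p10, p12, p13}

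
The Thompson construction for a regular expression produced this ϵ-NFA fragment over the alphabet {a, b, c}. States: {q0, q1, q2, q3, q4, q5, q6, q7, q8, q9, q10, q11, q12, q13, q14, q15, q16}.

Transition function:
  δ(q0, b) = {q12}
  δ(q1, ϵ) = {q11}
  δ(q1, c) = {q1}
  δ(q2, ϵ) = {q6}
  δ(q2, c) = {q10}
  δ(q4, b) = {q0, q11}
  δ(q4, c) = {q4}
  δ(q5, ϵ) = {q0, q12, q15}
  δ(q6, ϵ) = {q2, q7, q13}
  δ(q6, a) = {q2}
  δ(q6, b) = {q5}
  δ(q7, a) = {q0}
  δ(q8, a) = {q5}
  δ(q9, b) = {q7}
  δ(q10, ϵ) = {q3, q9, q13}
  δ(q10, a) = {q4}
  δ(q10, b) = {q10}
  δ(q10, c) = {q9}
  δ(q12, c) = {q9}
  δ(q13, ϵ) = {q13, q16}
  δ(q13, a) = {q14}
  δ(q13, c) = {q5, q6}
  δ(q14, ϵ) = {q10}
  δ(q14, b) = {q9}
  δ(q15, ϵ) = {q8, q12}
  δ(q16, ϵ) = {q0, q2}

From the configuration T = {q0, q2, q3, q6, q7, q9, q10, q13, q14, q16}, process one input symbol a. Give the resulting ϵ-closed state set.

q6 on a → {q2}.
q7 on a → {q0}.
q10 on a → {q4}.
q13 on a → {q14}.
No a-transition from q0, q2, q3, q9, q14, q16.
Union after reading a: {q0, q2, q4, q14}.
Now take the ϵ-closure:
From q2 via ϵ: add q6.
From q14 via ϵ: add q10.
From q6 via ϵ: add q7, q13.
From q10 via ϵ: add q3, q9.
From q13 via ϵ: add q16.
No new states can be added; the closed set is {q0, q2, q3, q4, q6, q7, q9, q10, q13, q14, q16}.

{q0, q2, q3, q4, q6, q7, q9, q10, q13, q14, q16}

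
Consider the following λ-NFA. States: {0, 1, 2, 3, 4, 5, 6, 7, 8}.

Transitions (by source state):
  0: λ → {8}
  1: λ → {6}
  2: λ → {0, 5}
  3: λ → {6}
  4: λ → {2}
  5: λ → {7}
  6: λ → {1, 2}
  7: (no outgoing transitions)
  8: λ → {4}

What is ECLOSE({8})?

Start with {8}.
From 8 via λ: add 4.
From 4 via λ: add 2.
From 2 via λ: add 0, 5.
From 5 via λ: add 7.
No new states can be added; the closed set is {0, 2, 4, 5, 7, 8}.

{0, 2, 4, 5, 7, 8}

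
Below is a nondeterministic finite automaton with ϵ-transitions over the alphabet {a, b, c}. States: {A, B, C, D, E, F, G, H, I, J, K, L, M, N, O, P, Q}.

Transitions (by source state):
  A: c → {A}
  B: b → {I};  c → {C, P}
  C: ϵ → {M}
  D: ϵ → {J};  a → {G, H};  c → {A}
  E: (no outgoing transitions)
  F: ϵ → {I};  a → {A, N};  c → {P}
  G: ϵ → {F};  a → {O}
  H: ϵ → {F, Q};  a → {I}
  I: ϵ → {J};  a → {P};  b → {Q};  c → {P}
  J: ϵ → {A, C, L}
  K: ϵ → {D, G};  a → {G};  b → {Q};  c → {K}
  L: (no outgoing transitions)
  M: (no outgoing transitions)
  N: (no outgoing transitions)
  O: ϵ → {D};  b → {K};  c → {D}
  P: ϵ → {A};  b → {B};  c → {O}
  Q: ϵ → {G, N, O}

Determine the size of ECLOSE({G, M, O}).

Start with {G, M, O}.
From G via ϵ: add F.
From O via ϵ: add D.
From D via ϵ: add J.
From F via ϵ: add I.
From J via ϵ: add A, C, L.
ϵ-closure = {A, C, D, F, G, I, J, L, M, O}, which has 10 states.

10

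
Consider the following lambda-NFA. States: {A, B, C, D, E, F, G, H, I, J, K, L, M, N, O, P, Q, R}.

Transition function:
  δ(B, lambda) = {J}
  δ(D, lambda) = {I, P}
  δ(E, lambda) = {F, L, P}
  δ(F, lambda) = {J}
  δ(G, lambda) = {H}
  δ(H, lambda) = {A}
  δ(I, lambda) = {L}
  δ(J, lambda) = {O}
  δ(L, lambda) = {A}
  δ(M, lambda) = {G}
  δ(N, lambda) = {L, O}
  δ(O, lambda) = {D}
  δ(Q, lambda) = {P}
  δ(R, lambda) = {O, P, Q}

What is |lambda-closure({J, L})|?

7

Start with {J, L}.
From J via lambda: add O.
From L via lambda: add A.
From O via lambda: add D.
From D via lambda: add I, P.
lambda-closure = {A, D, I, J, L, O, P}, which has 7 states.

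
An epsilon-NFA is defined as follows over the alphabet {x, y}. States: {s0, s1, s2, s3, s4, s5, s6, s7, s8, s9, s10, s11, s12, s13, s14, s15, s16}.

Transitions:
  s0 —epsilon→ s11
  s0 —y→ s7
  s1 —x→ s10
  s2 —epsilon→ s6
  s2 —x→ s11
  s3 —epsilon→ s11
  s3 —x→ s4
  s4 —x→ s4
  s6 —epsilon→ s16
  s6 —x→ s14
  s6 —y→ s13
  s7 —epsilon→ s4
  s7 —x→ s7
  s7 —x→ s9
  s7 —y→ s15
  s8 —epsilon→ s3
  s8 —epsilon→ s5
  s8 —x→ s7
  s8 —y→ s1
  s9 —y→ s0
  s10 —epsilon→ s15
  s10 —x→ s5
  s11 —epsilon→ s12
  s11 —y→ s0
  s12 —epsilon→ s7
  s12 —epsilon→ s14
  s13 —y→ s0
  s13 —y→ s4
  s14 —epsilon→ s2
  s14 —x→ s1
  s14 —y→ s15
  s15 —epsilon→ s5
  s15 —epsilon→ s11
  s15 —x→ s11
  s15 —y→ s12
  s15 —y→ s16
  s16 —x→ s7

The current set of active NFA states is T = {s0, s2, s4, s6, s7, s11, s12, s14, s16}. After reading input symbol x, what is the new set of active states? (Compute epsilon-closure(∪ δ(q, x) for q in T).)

{s1, s2, s4, s6, s7, s9, s11, s12, s14, s16}

s2 on x → {s11}.
s4 on x → {s4}.
s6 on x → {s14}.
s7 on x → {s7, s9}.
s14 on x → {s1}.
s16 on x → {s7}.
No x-transition from s0, s11, s12.
Union after reading x: {s1, s4, s7, s9, s11, s14}.
Now take the epsilon-closure:
From s11 via epsilon: add s12.
From s14 via epsilon: add s2.
From s2 via epsilon: add s6.
From s6 via epsilon: add s16.
No new states can be added; the closed set is {s1, s2, s4, s6, s7, s9, s11, s12, s14, s16}.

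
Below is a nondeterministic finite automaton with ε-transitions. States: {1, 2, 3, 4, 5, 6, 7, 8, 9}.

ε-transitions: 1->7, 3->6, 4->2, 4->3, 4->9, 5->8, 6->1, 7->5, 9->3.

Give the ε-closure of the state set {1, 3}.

{1, 3, 5, 6, 7, 8}

Start with {1, 3}.
From 1 via ε: add 7.
From 3 via ε: add 6.
From 7 via ε: add 5.
From 5 via ε: add 8.
No new states can be added; the closed set is {1, 3, 5, 6, 7, 8}.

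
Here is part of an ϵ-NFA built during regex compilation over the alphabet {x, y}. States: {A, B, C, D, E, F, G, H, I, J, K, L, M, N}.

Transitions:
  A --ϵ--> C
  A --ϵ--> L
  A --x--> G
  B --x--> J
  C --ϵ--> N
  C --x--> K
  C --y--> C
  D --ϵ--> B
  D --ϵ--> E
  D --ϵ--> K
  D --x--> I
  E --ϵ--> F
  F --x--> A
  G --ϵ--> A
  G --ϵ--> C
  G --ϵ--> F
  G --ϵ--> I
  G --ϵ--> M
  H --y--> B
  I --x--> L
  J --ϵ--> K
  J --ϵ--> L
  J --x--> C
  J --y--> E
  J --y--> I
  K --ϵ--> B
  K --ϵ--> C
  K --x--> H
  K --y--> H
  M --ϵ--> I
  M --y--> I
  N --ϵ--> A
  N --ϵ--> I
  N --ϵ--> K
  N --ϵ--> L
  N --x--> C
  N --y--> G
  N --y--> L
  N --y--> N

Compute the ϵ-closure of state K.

{A, B, C, I, K, L, N}

Start with {K}.
From K via ϵ: add B, C.
From C via ϵ: add N.
From N via ϵ: add A, I, L.
No new states can be added; the closed set is {A, B, C, I, K, L, N}.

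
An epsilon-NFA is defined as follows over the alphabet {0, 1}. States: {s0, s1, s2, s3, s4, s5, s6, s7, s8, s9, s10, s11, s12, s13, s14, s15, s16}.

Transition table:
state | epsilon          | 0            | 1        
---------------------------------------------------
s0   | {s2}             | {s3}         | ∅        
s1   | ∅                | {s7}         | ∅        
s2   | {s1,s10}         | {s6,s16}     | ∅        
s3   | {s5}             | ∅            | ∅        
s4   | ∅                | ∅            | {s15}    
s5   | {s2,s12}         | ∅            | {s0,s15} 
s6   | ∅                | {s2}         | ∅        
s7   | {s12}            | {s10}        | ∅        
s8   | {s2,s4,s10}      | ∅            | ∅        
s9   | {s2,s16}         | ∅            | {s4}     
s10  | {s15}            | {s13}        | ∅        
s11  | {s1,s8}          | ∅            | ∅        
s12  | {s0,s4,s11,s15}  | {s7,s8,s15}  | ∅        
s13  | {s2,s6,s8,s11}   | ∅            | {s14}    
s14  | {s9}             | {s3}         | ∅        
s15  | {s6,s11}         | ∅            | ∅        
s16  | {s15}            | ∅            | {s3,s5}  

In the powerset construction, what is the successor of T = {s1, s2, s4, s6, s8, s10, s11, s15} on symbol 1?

s4 on 1 → {s15}.
No 1-transition from s1, s2, s6, s8, s10, s11, s15.
Union after reading 1: {s15}.
Now take the epsilon-closure:
From s15 via epsilon: add s6, s11.
From s11 via epsilon: add s1, s8.
From s8 via epsilon: add s2, s4, s10.
No new states can be added; the closed set is {s1, s2, s4, s6, s8, s10, s11, s15}.

{s1, s2, s4, s6, s8, s10, s11, s15}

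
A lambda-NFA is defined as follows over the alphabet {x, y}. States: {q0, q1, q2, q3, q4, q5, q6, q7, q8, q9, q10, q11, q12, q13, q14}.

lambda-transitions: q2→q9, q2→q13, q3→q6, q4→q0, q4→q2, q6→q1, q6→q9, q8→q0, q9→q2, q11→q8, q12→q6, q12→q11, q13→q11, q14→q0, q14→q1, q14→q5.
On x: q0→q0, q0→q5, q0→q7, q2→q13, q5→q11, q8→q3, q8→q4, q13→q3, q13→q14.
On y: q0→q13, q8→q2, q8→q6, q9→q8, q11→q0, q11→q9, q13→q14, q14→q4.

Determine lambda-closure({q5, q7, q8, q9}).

Start with {q5, q7, q8, q9}.
From q8 via lambda: add q0.
From q9 via lambda: add q2.
From q2 via lambda: add q13.
From q13 via lambda: add q11.
No new states can be added; the closed set is {q0, q2, q5, q7, q8, q9, q11, q13}.

{q0, q2, q5, q7, q8, q9, q11, q13}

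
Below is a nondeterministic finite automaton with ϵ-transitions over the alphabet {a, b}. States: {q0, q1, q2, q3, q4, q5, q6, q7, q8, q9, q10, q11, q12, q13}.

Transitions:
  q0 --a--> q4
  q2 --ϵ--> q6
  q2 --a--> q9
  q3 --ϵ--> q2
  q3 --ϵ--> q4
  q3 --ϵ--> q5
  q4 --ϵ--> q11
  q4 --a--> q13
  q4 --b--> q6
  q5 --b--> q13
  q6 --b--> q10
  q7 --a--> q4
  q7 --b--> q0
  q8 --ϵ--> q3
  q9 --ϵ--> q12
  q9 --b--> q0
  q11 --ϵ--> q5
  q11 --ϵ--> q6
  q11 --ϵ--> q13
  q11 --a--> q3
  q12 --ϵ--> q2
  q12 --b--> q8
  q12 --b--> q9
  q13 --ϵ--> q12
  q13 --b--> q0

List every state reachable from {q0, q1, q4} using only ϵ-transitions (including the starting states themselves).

{q0, q1, q2, q4, q5, q6, q11, q12, q13}

Start with {q0, q1, q4}.
From q4 via ϵ: add q11.
From q11 via ϵ: add q5, q6, q13.
From q13 via ϵ: add q12.
From q12 via ϵ: add q2.
No new states can be added; the closed set is {q0, q1, q2, q4, q5, q6, q11, q12, q13}.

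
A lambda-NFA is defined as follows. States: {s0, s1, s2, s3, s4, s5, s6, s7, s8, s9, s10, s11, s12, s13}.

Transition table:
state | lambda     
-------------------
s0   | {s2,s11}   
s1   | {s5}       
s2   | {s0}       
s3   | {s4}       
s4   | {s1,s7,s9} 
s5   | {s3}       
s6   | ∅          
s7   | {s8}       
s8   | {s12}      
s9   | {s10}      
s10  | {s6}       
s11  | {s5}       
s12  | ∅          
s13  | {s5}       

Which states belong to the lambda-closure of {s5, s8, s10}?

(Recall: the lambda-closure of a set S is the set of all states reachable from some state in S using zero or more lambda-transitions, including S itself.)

Start with {s5, s8, s10}.
From s5 via lambda: add s3.
From s8 via lambda: add s12.
From s10 via lambda: add s6.
From s3 via lambda: add s4.
From s4 via lambda: add s1, s7, s9.
No new states can be added; the closed set is {s1, s3, s4, s5, s6, s7, s8, s9, s10, s12}.

{s1, s3, s4, s5, s6, s7, s8, s9, s10, s12}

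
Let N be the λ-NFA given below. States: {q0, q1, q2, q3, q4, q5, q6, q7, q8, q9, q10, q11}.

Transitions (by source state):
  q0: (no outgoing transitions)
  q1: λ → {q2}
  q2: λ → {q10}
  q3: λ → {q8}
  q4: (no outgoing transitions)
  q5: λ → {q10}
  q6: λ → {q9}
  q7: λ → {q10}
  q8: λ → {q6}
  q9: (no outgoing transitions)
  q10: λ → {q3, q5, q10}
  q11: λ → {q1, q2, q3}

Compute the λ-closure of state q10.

Start with {q10}.
From q10 via λ: add q3, q5.
From q3 via λ: add q8.
From q8 via λ: add q6.
From q6 via λ: add q9.
No new states can be added; the closed set is {q3, q5, q6, q8, q9, q10}.

{q3, q5, q6, q8, q9, q10}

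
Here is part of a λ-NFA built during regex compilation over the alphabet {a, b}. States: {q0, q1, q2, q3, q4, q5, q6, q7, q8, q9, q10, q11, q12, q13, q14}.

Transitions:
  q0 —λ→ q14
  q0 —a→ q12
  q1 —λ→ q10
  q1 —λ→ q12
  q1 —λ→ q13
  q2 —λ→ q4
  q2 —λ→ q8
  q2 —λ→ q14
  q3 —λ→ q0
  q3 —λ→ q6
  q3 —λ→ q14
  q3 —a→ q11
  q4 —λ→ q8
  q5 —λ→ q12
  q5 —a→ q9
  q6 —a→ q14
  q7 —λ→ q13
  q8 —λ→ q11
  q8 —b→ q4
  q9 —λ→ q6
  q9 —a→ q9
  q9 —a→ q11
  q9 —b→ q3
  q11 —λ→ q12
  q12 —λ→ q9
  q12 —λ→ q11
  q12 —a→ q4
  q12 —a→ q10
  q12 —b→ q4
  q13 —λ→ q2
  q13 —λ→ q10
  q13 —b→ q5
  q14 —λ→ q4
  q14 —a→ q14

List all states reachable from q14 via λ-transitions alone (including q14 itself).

Start with {q14}.
From q14 via λ: add q4.
From q4 via λ: add q8.
From q8 via λ: add q11.
From q11 via λ: add q12.
From q12 via λ: add q9.
From q9 via λ: add q6.
No new states can be added; the closed set is {q4, q6, q8, q9, q11, q12, q14}.

{q4, q6, q8, q9, q11, q12, q14}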